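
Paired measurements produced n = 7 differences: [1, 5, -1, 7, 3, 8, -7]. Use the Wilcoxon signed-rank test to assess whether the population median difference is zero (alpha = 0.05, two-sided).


Step 1: Drop any zero differences (none here) and take |d_i|.
|d| = [1, 5, 1, 7, 3, 8, 7]
Step 2: Midrank |d_i| (ties get averaged ranks).
ranks: |1|->1.5, |5|->4, |1|->1.5, |7|->5.5, |3|->3, |8|->7, |7|->5.5
Step 3: Attach original signs; sum ranks with positive sign and with negative sign.
W+ = 1.5 + 4 + 5.5 + 3 + 7 = 21
W- = 1.5 + 5.5 = 7
(Check: W+ + W- = 28 should equal n(n+1)/2 = 28.)
Step 4: Test statistic W = min(W+, W-) = 7.
Step 5: Ties in |d|, so use the tie-corrected normal approximation.
        E[W] = n(n+1)/4 = 7*8/4 = 14.
        Tie groups: |d|=1 (t=2), |d|=7 (t=2); sum(t^3 - t) = 12.
        Var[W] = n(n+1)(2n+1)/24 - sum(t^3-t)/48 = 840/24 - 12/48 = 34.75.
        z = (W - E[W]) / sqrt(Var[W]) = (7 - 14) / 5.8949 = -1.1875.
        Two-sided p = 2*Phi(z) = 0.235044.
Step 6: alpha = 0.05. fail to reject H0.

W+ = 21, W- = 7, W = min = 7, p = 0.235044, fail to reject H0.


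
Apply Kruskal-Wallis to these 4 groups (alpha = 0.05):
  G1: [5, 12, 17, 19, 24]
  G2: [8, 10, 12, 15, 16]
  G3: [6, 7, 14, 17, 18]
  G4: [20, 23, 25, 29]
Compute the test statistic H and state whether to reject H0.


Step 1: Combine all N = 19 observations and assign midranks.
sorted (value, group, rank): (5,G1,1), (6,G3,2), (7,G3,3), (8,G2,4), (10,G2,5), (12,G1,6.5), (12,G2,6.5), (14,G3,8), (15,G2,9), (16,G2,10), (17,G1,11.5), (17,G3,11.5), (18,G3,13), (19,G1,14), (20,G4,15), (23,G4,16), (24,G1,17), (25,G4,18), (29,G4,19)
Step 2: Sum ranks within each group.
R_1 = 50 (n_1 = 5)
R_2 = 34.5 (n_2 = 5)
R_3 = 37.5 (n_3 = 5)
R_4 = 68 (n_4 = 4)
Step 3: H = 12/(N(N+1)) * sum(R_i^2/n_i) - 3(N+1)
     = 12/(19*20) * (50^2/5 + 34.5^2/5 + 37.5^2/5 + 68^2/4) - 3*20
     = 0.031579 * 2175.3 - 60
     = 8.693684.
Step 4: Ties present; correction factor C = 1 - 12/(19^3 - 19) = 0.998246. Corrected H = 8.693684 / 0.998246 = 8.708963.
Step 5: Under H0, H ~ chi^2(3); p-value = 0.033421.
Step 6: alpha = 0.05. reject H0.

H = 8.7090, df = 3, p = 0.033421, reject H0.


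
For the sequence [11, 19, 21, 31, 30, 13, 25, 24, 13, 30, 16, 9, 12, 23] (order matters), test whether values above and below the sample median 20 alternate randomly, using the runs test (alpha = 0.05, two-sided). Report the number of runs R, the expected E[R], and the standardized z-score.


Step 1: Compute median = 20; label A = above, B = below.
Labels in order: BBAAABAABABBBA  (n_A = 7, n_B = 7)
Step 2: Count runs R = 8.
Step 3: Under H0 (random ordering), E[R] = 2*n_A*n_B/(n_A+n_B) + 1 = 2*7*7/14 + 1 = 8.0000.
        Var[R] = 2*n_A*n_B*(2*n_A*n_B - n_A - n_B) / ((n_A+n_B)^2 * (n_A+n_B-1)) = 8232/2548 = 3.2308.
        SD[R] = 1.7974.
Step 4: R = E[R], so z = 0 with no continuity correction.
Step 5: Two-sided p-value via normal approximation = 2*(1 - Phi(|z|)) = 1.000000.
Step 6: alpha = 0.05. fail to reject H0.

R = 8, z = 0.0000, p = 1.000000, fail to reject H0.


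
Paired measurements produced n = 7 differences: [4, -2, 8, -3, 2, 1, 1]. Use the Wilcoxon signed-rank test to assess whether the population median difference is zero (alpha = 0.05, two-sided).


Step 1: Drop any zero differences (none here) and take |d_i|.
|d| = [4, 2, 8, 3, 2, 1, 1]
Step 2: Midrank |d_i| (ties get averaged ranks).
ranks: |4|->6, |2|->3.5, |8|->7, |3|->5, |2|->3.5, |1|->1.5, |1|->1.5
Step 3: Attach original signs; sum ranks with positive sign and with negative sign.
W+ = 6 + 7 + 3.5 + 1.5 + 1.5 = 19.5
W- = 3.5 + 5 = 8.5
(Check: W+ + W- = 28 should equal n(n+1)/2 = 28.)
Step 4: Test statistic W = min(W+, W-) = 8.5.
Step 5: Ties in |d|, so use the tie-corrected normal approximation.
        E[W] = n(n+1)/4 = 7*8/4 = 14.
        Tie groups: |d|=1 (t=2), |d|=2 (t=2); sum(t^3 - t) = 12.
        Var[W] = n(n+1)(2n+1)/24 - sum(t^3-t)/48 = 840/24 - 12/48 = 34.75.
        z = (W - E[W]) / sqrt(Var[W]) = (8.5 - 14) / 5.8949 = -0.9330.
        Two-sided p = 2*Phi(z) = 0.350816.
Step 6: alpha = 0.05. fail to reject H0.

W+ = 19.5, W- = 8.5, W = min = 8.5, p = 0.350816, fail to reject H0.


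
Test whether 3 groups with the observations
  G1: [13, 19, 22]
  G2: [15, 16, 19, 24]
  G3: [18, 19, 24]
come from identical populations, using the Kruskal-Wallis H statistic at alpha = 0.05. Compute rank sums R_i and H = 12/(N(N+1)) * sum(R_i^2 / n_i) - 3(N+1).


Step 1: Combine all N = 10 observations and assign midranks.
sorted (value, group, rank): (13,G1,1), (15,G2,2), (16,G2,3), (18,G3,4), (19,G1,6), (19,G2,6), (19,G3,6), (22,G1,8), (24,G2,9.5), (24,G3,9.5)
Step 2: Sum ranks within each group.
R_1 = 15 (n_1 = 3)
R_2 = 20.5 (n_2 = 4)
R_3 = 19.5 (n_3 = 3)
Step 3: H = 12/(N(N+1)) * sum(R_i^2/n_i) - 3(N+1)
     = 12/(10*11) * (15^2/3 + 20.5^2/4 + 19.5^2/3) - 3*11
     = 0.109091 * 306.812 - 33
     = 0.470455.
Step 4: Ties present; correction factor C = 1 - 30/(10^3 - 10) = 0.969697. Corrected H = 0.470455 / 0.969697 = 0.485156.
Step 5: Under H0, H ~ chi^2(2); p-value = 0.784602.
Step 6: alpha = 0.05. fail to reject H0.

H = 0.4852, df = 2, p = 0.784602, fail to reject H0.


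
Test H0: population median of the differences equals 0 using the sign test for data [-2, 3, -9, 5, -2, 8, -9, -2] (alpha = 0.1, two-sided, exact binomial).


Step 1: Discard zero differences. Original n = 8; n_eff = number of nonzero differences = 8.
Nonzero differences (with sign): -2, +3, -9, +5, -2, +8, -9, -2
Step 2: Count signs: positive = 3, negative = 5.
Step 3: Under H0: P(positive) = 0.5, so the number of positives S ~ Bin(8, 0.5).
Step 4: Two-sided exact p-value = sum of Bin(8,0.5) probabilities at or below the observed probability = 0.726562.
Step 5: alpha = 0.1. fail to reject H0.

n_eff = 8, pos = 3, neg = 5, p = 0.726562, fail to reject H0.


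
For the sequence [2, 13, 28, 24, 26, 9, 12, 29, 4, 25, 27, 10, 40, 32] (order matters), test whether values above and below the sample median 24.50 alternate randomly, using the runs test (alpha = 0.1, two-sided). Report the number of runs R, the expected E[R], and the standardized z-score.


Step 1: Compute median = 24.50; label A = above, B = below.
Labels in order: BBABABBABAABAA  (n_A = 7, n_B = 7)
Step 2: Count runs R = 10.
Step 3: Under H0 (random ordering), E[R] = 2*n_A*n_B/(n_A+n_B) + 1 = 2*7*7/14 + 1 = 8.0000.
        Var[R] = 2*n_A*n_B*(2*n_A*n_B - n_A - n_B) / ((n_A+n_B)^2 * (n_A+n_B-1)) = 8232/2548 = 3.2308.
        SD[R] = 1.7974.
Step 4: Continuity-corrected z = (R - 0.5 - E[R]) / SD[R] = (10 - 0.5 - 8.0000) / 1.7974 = 0.8345.
Step 5: Two-sided p-value via normal approximation = 2*(1 - Phi(|z|)) = 0.403986.
Step 6: alpha = 0.1. fail to reject H0.

R = 10, z = 0.8345, p = 0.403986, fail to reject H0.


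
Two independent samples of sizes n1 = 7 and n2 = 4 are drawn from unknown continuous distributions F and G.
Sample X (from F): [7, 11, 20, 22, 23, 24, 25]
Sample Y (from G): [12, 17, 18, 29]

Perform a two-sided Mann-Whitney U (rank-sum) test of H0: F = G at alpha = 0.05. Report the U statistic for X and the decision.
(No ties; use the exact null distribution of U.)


Step 1: Combine and sort all 11 observations; assign midranks.
sorted (value, group): (7,X), (11,X), (12,Y), (17,Y), (18,Y), (20,X), (22,X), (23,X), (24,X), (25,X), (29,Y)
ranks: 7->1, 11->2, 12->3, 17->4, 18->5, 20->6, 22->7, 23->8, 24->9, 25->10, 29->11
Step 2: Rank sum for X: R1 = 1 + 2 + 6 + 7 + 8 + 9 + 10 = 43.
Step 3: U_X = R1 - n1(n1+1)/2 = 43 - 7*8/2 = 43 - 28 = 15.
       U_Y = n1*n2 - U_X = 28 - 15 = 13.
Step 4: No ties, so the exact null distribution of U (based on enumerating the C(11,7) = 330 equally likely rank assignments) gives the two-sided p-value.
Step 5: p-value = 0.927273; compare to alpha = 0.05. fail to reject H0.

U_X = 15, p = 0.927273, fail to reject H0 at alpha = 0.05.


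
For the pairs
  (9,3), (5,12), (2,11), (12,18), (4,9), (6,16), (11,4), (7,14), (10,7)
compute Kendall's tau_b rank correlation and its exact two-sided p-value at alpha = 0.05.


Step 1: Enumerate the 36 unordered pairs (i,j) with i<j and classify each by sign(x_j-x_i) * sign(y_j-y_i).
  (1,2):dx=-4,dy=+9->D; (1,3):dx=-7,dy=+8->D; (1,4):dx=+3,dy=+15->C; (1,5):dx=-5,dy=+6->D
  (1,6):dx=-3,dy=+13->D; (1,7):dx=+2,dy=+1->C; (1,8):dx=-2,dy=+11->D; (1,9):dx=+1,dy=+4->C
  (2,3):dx=-3,dy=-1->C; (2,4):dx=+7,dy=+6->C; (2,5):dx=-1,dy=-3->C; (2,6):dx=+1,dy=+4->C
  (2,7):dx=+6,dy=-8->D; (2,8):dx=+2,dy=+2->C; (2,9):dx=+5,dy=-5->D; (3,4):dx=+10,dy=+7->C
  (3,5):dx=+2,dy=-2->D; (3,6):dx=+4,dy=+5->C; (3,7):dx=+9,dy=-7->D; (3,8):dx=+5,dy=+3->C
  (3,9):dx=+8,dy=-4->D; (4,5):dx=-8,dy=-9->C; (4,6):dx=-6,dy=-2->C; (4,7):dx=-1,dy=-14->C
  (4,8):dx=-5,dy=-4->C; (4,9):dx=-2,dy=-11->C; (5,6):dx=+2,dy=+7->C; (5,7):dx=+7,dy=-5->D
  (5,8):dx=+3,dy=+5->C; (5,9):dx=+6,dy=-2->D; (6,7):dx=+5,dy=-12->D; (6,8):dx=+1,dy=-2->D
  (6,9):dx=+4,dy=-9->D; (7,8):dx=-4,dy=+10->D; (7,9):dx=-1,dy=+3->D; (8,9):dx=+3,dy=-7->D
Step 2: C = 18, D = 18, total pairs = 36.
Step 3: tau = (C - D)/(n(n-1)/2) = (18 - 18)/36 = 0.000000.
Step 4: Exact two-sided p-value (enumerate n! = 362880 permutations of y under H0): p = 1.000000.
Step 5: alpha = 0.05. fail to reject H0.

tau_b = 0.0000 (C=18, D=18), p = 1.000000, fail to reject H0.


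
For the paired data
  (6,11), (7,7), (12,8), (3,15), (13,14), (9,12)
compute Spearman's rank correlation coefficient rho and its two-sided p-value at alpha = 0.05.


Step 1: Rank x and y separately (midranks; no ties here).
rank(x): 6->2, 7->3, 12->5, 3->1, 13->6, 9->4
rank(y): 11->3, 7->1, 8->2, 15->6, 14->5, 12->4
Step 2: d_i = R_x(i) - R_y(i); compute d_i^2.
  (2-3)^2=1, (3-1)^2=4, (5-2)^2=9, (1-6)^2=25, (6-5)^2=1, (4-4)^2=0
sum(d^2) = 40.
Step 3: rho = 1 - 6*40 / (6*(6^2 - 1)) = 1 - 240/210 = -0.142857.
Step 4: Under H0, t = rho * sqrt((n-2)/(1-rho^2)) = -0.2887 ~ t(4).
Step 5: Two-sided p-value from the t-distribution with 4 df = 0.787172.
Step 6: alpha = 0.05. fail to reject H0.

rho = -0.1429, p = 0.787172, fail to reject H0 at alpha = 0.05.


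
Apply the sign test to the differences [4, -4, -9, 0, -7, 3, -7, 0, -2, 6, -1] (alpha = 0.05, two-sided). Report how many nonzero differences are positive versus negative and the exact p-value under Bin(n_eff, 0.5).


Step 1: Discard zero differences. Original n = 11; n_eff = number of nonzero differences = 9.
Nonzero differences (with sign): +4, -4, -9, -7, +3, -7, -2, +6, -1
Step 2: Count signs: positive = 3, negative = 6.
Step 3: Under H0: P(positive) = 0.5, so the number of positives S ~ Bin(9, 0.5).
Step 4: Two-sided exact p-value = sum of Bin(9,0.5) probabilities at or below the observed probability = 0.507812.
Step 5: alpha = 0.05. fail to reject H0.

n_eff = 9, pos = 3, neg = 6, p = 0.507812, fail to reject H0.


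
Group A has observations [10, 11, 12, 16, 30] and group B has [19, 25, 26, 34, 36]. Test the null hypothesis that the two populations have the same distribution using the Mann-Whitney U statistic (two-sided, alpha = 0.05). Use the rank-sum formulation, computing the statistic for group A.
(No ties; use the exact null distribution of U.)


Step 1: Combine and sort all 10 observations; assign midranks.
sorted (value, group): (10,X), (11,X), (12,X), (16,X), (19,Y), (25,Y), (26,Y), (30,X), (34,Y), (36,Y)
ranks: 10->1, 11->2, 12->3, 16->4, 19->5, 25->6, 26->7, 30->8, 34->9, 36->10
Step 2: Rank sum for X: R1 = 1 + 2 + 3 + 4 + 8 = 18.
Step 3: U_X = R1 - n1(n1+1)/2 = 18 - 5*6/2 = 18 - 15 = 3.
       U_Y = n1*n2 - U_X = 25 - 3 = 22.
Step 4: No ties, so the exact null distribution of U (based on enumerating the C(10,5) = 252 equally likely rank assignments) gives the two-sided p-value.
Step 5: p-value = 0.055556; compare to alpha = 0.05. fail to reject H0.

U_X = 3, p = 0.055556, fail to reject H0 at alpha = 0.05.


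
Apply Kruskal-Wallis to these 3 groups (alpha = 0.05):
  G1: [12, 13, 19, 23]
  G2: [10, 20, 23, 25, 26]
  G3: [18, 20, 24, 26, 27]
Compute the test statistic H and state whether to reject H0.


Step 1: Combine all N = 14 observations and assign midranks.
sorted (value, group, rank): (10,G2,1), (12,G1,2), (13,G1,3), (18,G3,4), (19,G1,5), (20,G2,6.5), (20,G3,6.5), (23,G1,8.5), (23,G2,8.5), (24,G3,10), (25,G2,11), (26,G2,12.5), (26,G3,12.5), (27,G3,14)
Step 2: Sum ranks within each group.
R_1 = 18.5 (n_1 = 4)
R_2 = 39.5 (n_2 = 5)
R_3 = 47 (n_3 = 5)
Step 3: H = 12/(N(N+1)) * sum(R_i^2/n_i) - 3(N+1)
     = 12/(14*15) * (18.5^2/4 + 39.5^2/5 + 47^2/5) - 3*15
     = 0.057143 * 839.413 - 45
     = 2.966429.
Step 4: Ties present; correction factor C = 1 - 18/(14^3 - 14) = 0.993407. Corrected H = 2.966429 / 0.993407 = 2.986117.
Step 5: Under H0, H ~ chi^2(2); p-value = 0.224684.
Step 6: alpha = 0.05. fail to reject H0.

H = 2.9861, df = 2, p = 0.224684, fail to reject H0.


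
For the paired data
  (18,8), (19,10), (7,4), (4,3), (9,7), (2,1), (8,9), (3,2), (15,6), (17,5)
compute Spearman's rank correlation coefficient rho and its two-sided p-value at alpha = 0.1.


Step 1: Rank x and y separately (midranks; no ties here).
rank(x): 18->9, 19->10, 7->4, 4->3, 9->6, 2->1, 8->5, 3->2, 15->7, 17->8
rank(y): 8->8, 10->10, 4->4, 3->3, 7->7, 1->1, 9->9, 2->2, 6->6, 5->5
Step 2: d_i = R_x(i) - R_y(i); compute d_i^2.
  (9-8)^2=1, (10-10)^2=0, (4-4)^2=0, (3-3)^2=0, (6-7)^2=1, (1-1)^2=0, (5-9)^2=16, (2-2)^2=0, (7-6)^2=1, (8-5)^2=9
sum(d^2) = 28.
Step 3: rho = 1 - 6*28 / (10*(10^2 - 1)) = 1 - 168/990 = 0.830303.
Step 4: Under H0, t = rho * sqrt((n-2)/(1-rho^2)) = 4.2139 ~ t(8).
Step 5: Two-sided p-value from the t-distribution with 8 df = 0.002940.
Step 6: alpha = 0.1. reject H0.

rho = 0.8303, p = 0.002940, reject H0 at alpha = 0.1.


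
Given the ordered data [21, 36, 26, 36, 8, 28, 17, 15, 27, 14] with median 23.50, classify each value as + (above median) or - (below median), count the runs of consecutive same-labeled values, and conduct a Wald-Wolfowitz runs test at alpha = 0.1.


Step 1: Compute median = 23.50; label A = above, B = below.
Labels in order: BAAABABBAB  (n_A = 5, n_B = 5)
Step 2: Count runs R = 7.
Step 3: Under H0 (random ordering), E[R] = 2*n_A*n_B/(n_A+n_B) + 1 = 2*5*5/10 + 1 = 6.0000.
        Var[R] = 2*n_A*n_B*(2*n_A*n_B - n_A - n_B) / ((n_A+n_B)^2 * (n_A+n_B-1)) = 2000/900 = 2.2222.
        SD[R] = 1.4907.
Step 4: Continuity-corrected z = (R - 0.5 - E[R]) / SD[R] = (7 - 0.5 - 6.0000) / 1.4907 = 0.3354.
Step 5: Two-sided p-value via normal approximation = 2*(1 - Phi(|z|)) = 0.737316.
Step 6: alpha = 0.1. fail to reject H0.

R = 7, z = 0.3354, p = 0.737316, fail to reject H0.


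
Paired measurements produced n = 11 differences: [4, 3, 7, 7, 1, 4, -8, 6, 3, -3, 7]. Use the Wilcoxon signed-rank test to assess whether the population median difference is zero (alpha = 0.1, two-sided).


Step 1: Drop any zero differences (none here) and take |d_i|.
|d| = [4, 3, 7, 7, 1, 4, 8, 6, 3, 3, 7]
Step 2: Midrank |d_i| (ties get averaged ranks).
ranks: |4|->5.5, |3|->3, |7|->9, |7|->9, |1|->1, |4|->5.5, |8|->11, |6|->7, |3|->3, |3|->3, |7|->9
Step 3: Attach original signs; sum ranks with positive sign and with negative sign.
W+ = 5.5 + 3 + 9 + 9 + 1 + 5.5 + 7 + 3 + 9 = 52
W- = 11 + 3 = 14
(Check: W+ + W- = 66 should equal n(n+1)/2 = 66.)
Step 4: Test statistic W = min(W+, W-) = 14.
Step 5: Ties in |d|, so use the tie-corrected normal approximation.
        E[W] = n(n+1)/4 = 11*12/4 = 33.
        Tie groups: |d|=3 (t=3), |d|=4 (t=2), |d|=7 (t=3); sum(t^3 - t) = 54.
        Var[W] = n(n+1)(2n+1)/24 - sum(t^3-t)/48 = 3036/24 - 54/48 = 125.375.
        z = (W - E[W]) / sqrt(Var[W]) = (14 - 33) / 11.1971 = -1.6969.
        Two-sided p = 2*Phi(z) = 0.089722.
Step 6: alpha = 0.1. reject H0.

W+ = 52, W- = 14, W = min = 14, p = 0.089722, reject H0.


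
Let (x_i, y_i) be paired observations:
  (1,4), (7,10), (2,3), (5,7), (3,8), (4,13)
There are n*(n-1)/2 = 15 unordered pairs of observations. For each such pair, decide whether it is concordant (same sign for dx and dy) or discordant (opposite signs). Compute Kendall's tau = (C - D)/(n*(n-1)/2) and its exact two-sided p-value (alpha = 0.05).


Step 1: Enumerate the 15 unordered pairs (i,j) with i<j and classify each by sign(x_j-x_i) * sign(y_j-y_i).
  (1,2):dx=+6,dy=+6->C; (1,3):dx=+1,dy=-1->D; (1,4):dx=+4,dy=+3->C; (1,5):dx=+2,dy=+4->C
  (1,6):dx=+3,dy=+9->C; (2,3):dx=-5,dy=-7->C; (2,4):dx=-2,dy=-3->C; (2,5):dx=-4,dy=-2->C
  (2,6):dx=-3,dy=+3->D; (3,4):dx=+3,dy=+4->C; (3,5):dx=+1,dy=+5->C; (3,6):dx=+2,dy=+10->C
  (4,5):dx=-2,dy=+1->D; (4,6):dx=-1,dy=+6->D; (5,6):dx=+1,dy=+5->C
Step 2: C = 11, D = 4, total pairs = 15.
Step 3: tau = (C - D)/(n(n-1)/2) = (11 - 4)/15 = 0.466667.
Step 4: Exact two-sided p-value (enumerate n! = 720 permutations of y under H0): p = 0.272222.
Step 5: alpha = 0.05. fail to reject H0.

tau_b = 0.4667 (C=11, D=4), p = 0.272222, fail to reject H0.


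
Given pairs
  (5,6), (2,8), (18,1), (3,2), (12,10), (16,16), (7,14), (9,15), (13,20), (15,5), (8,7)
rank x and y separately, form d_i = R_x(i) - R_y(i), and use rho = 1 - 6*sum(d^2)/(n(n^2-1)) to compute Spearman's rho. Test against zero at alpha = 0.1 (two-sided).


Step 1: Rank x and y separately (midranks; no ties here).
rank(x): 5->3, 2->1, 18->11, 3->2, 12->7, 16->10, 7->4, 9->6, 13->8, 15->9, 8->5
rank(y): 6->4, 8->6, 1->1, 2->2, 10->7, 16->10, 14->8, 15->9, 20->11, 5->3, 7->5
Step 2: d_i = R_x(i) - R_y(i); compute d_i^2.
  (3-4)^2=1, (1-6)^2=25, (11-1)^2=100, (2-2)^2=0, (7-7)^2=0, (10-10)^2=0, (4-8)^2=16, (6-9)^2=9, (8-11)^2=9, (9-3)^2=36, (5-5)^2=0
sum(d^2) = 196.
Step 3: rho = 1 - 6*196 / (11*(11^2 - 1)) = 1 - 1176/1320 = 0.109091.
Step 4: Under H0, t = rho * sqrt((n-2)/(1-rho^2)) = 0.3292 ~ t(9).
Step 5: Two-sided p-value from the t-distribution with 9 df = 0.749509.
Step 6: alpha = 0.1. fail to reject H0.

rho = 0.1091, p = 0.749509, fail to reject H0 at alpha = 0.1.


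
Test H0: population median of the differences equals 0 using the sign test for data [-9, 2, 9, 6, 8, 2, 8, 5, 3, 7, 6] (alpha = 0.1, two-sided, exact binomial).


Step 1: Discard zero differences. Original n = 11; n_eff = number of nonzero differences = 11.
Nonzero differences (with sign): -9, +2, +9, +6, +8, +2, +8, +5, +3, +7, +6
Step 2: Count signs: positive = 10, negative = 1.
Step 3: Under H0: P(positive) = 0.5, so the number of positives S ~ Bin(11, 0.5).
Step 4: Two-sided exact p-value = sum of Bin(11,0.5) probabilities at or below the observed probability = 0.011719.
Step 5: alpha = 0.1. reject H0.

n_eff = 11, pos = 10, neg = 1, p = 0.011719, reject H0.


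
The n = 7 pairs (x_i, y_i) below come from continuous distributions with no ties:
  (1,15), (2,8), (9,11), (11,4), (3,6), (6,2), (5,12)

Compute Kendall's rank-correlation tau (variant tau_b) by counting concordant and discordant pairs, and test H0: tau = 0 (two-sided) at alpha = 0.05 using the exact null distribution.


Step 1: Enumerate the 21 unordered pairs (i,j) with i<j and classify each by sign(x_j-x_i) * sign(y_j-y_i).
  (1,2):dx=+1,dy=-7->D; (1,3):dx=+8,dy=-4->D; (1,4):dx=+10,dy=-11->D; (1,5):dx=+2,dy=-9->D
  (1,6):dx=+5,dy=-13->D; (1,7):dx=+4,dy=-3->D; (2,3):dx=+7,dy=+3->C; (2,4):dx=+9,dy=-4->D
  (2,5):dx=+1,dy=-2->D; (2,6):dx=+4,dy=-6->D; (2,7):dx=+3,dy=+4->C; (3,4):dx=+2,dy=-7->D
  (3,5):dx=-6,dy=-5->C; (3,6):dx=-3,dy=-9->C; (3,7):dx=-4,dy=+1->D; (4,5):dx=-8,dy=+2->D
  (4,6):dx=-5,dy=-2->C; (4,7):dx=-6,dy=+8->D; (5,6):dx=+3,dy=-4->D; (5,7):dx=+2,dy=+6->C
  (6,7):dx=-1,dy=+10->D
Step 2: C = 6, D = 15, total pairs = 21.
Step 3: tau = (C - D)/(n(n-1)/2) = (6 - 15)/21 = -0.428571.
Step 4: Exact two-sided p-value (enumerate n! = 5040 permutations of y under H0): p = 0.238889.
Step 5: alpha = 0.05. fail to reject H0.

tau_b = -0.4286 (C=6, D=15), p = 0.238889, fail to reject H0.


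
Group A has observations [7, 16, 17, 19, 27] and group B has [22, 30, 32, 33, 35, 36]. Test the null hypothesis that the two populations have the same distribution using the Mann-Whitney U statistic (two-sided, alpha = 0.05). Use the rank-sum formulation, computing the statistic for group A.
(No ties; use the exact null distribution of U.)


Step 1: Combine and sort all 11 observations; assign midranks.
sorted (value, group): (7,X), (16,X), (17,X), (19,X), (22,Y), (27,X), (30,Y), (32,Y), (33,Y), (35,Y), (36,Y)
ranks: 7->1, 16->2, 17->3, 19->4, 22->5, 27->6, 30->7, 32->8, 33->9, 35->10, 36->11
Step 2: Rank sum for X: R1 = 1 + 2 + 3 + 4 + 6 = 16.
Step 3: U_X = R1 - n1(n1+1)/2 = 16 - 5*6/2 = 16 - 15 = 1.
       U_Y = n1*n2 - U_X = 30 - 1 = 29.
Step 4: No ties, so the exact null distribution of U (based on enumerating the C(11,5) = 462 equally likely rank assignments) gives the two-sided p-value.
Step 5: p-value = 0.008658; compare to alpha = 0.05. reject H0.

U_X = 1, p = 0.008658, reject H0 at alpha = 0.05.


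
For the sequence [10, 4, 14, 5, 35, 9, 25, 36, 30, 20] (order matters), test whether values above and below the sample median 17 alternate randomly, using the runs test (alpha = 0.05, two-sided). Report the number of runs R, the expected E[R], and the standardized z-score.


Step 1: Compute median = 17; label A = above, B = below.
Labels in order: BBBBABAAAA  (n_A = 5, n_B = 5)
Step 2: Count runs R = 4.
Step 3: Under H0 (random ordering), E[R] = 2*n_A*n_B/(n_A+n_B) + 1 = 2*5*5/10 + 1 = 6.0000.
        Var[R] = 2*n_A*n_B*(2*n_A*n_B - n_A - n_B) / ((n_A+n_B)^2 * (n_A+n_B-1)) = 2000/900 = 2.2222.
        SD[R] = 1.4907.
Step 4: Continuity-corrected z = (R + 0.5 - E[R]) / SD[R] = (4 + 0.5 - 6.0000) / 1.4907 = -1.0062.
Step 5: Two-sided p-value via normal approximation = 2*(1 - Phi(|z|)) = 0.314305.
Step 6: alpha = 0.05. fail to reject H0.

R = 4, z = -1.0062, p = 0.314305, fail to reject H0.


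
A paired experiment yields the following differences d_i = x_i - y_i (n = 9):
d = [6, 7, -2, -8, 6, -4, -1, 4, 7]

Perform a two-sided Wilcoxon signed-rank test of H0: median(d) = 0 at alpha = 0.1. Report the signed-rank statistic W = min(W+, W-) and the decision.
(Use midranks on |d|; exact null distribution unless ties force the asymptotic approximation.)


Step 1: Drop any zero differences (none here) and take |d_i|.
|d| = [6, 7, 2, 8, 6, 4, 1, 4, 7]
Step 2: Midrank |d_i| (ties get averaged ranks).
ranks: |6|->5.5, |7|->7.5, |2|->2, |8|->9, |6|->5.5, |4|->3.5, |1|->1, |4|->3.5, |7|->7.5
Step 3: Attach original signs; sum ranks with positive sign and with negative sign.
W+ = 5.5 + 7.5 + 5.5 + 3.5 + 7.5 = 29.5
W- = 2 + 9 + 3.5 + 1 = 15.5
(Check: W+ + W- = 45 should equal n(n+1)/2 = 45.)
Step 4: Test statistic W = min(W+, W-) = 15.5.
Step 5: Ties in |d|, so use the tie-corrected normal approximation.
        E[W] = n(n+1)/4 = 9*10/4 = 22.5.
        Tie groups: |d|=4 (t=2), |d|=6 (t=2), |d|=7 (t=2); sum(t^3 - t) = 18.
        Var[W] = n(n+1)(2n+1)/24 - sum(t^3-t)/48 = 1710/24 - 18/48 = 70.875.
        z = (W - E[W]) / sqrt(Var[W]) = (15.5 - 22.5) / 8.4187 = -0.8315.
        Two-sided p = 2*Phi(z) = 0.405703.
Step 6: alpha = 0.1. fail to reject H0.

W+ = 29.5, W- = 15.5, W = min = 15.5, p = 0.405703, fail to reject H0.


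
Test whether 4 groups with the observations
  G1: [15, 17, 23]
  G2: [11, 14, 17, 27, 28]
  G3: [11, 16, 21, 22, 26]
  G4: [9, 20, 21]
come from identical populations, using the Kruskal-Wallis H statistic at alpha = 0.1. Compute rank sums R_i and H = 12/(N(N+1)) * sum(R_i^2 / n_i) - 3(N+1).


Step 1: Combine all N = 16 observations and assign midranks.
sorted (value, group, rank): (9,G4,1), (11,G2,2.5), (11,G3,2.5), (14,G2,4), (15,G1,5), (16,G3,6), (17,G1,7.5), (17,G2,7.5), (20,G4,9), (21,G3,10.5), (21,G4,10.5), (22,G3,12), (23,G1,13), (26,G3,14), (27,G2,15), (28,G2,16)
Step 2: Sum ranks within each group.
R_1 = 25.5 (n_1 = 3)
R_2 = 45 (n_2 = 5)
R_3 = 45 (n_3 = 5)
R_4 = 20.5 (n_4 = 3)
Step 3: H = 12/(N(N+1)) * sum(R_i^2/n_i) - 3(N+1)
     = 12/(16*17) * (25.5^2/3 + 45^2/5 + 45^2/5 + 20.5^2/3) - 3*17
     = 0.044118 * 1166.83 - 51
     = 0.477941.
Step 4: Ties present; correction factor C = 1 - 18/(16^3 - 16) = 0.995588. Corrected H = 0.477941 / 0.995588 = 0.480059.
Step 5: Under H0, H ~ chi^2(3); p-value = 0.923250.
Step 6: alpha = 0.1. fail to reject H0.

H = 0.4801, df = 3, p = 0.923250, fail to reject H0.


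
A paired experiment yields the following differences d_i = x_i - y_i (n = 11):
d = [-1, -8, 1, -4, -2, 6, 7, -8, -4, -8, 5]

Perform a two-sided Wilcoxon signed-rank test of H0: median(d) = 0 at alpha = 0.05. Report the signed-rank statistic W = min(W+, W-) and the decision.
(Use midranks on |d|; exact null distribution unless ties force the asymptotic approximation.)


Step 1: Drop any zero differences (none here) and take |d_i|.
|d| = [1, 8, 1, 4, 2, 6, 7, 8, 4, 8, 5]
Step 2: Midrank |d_i| (ties get averaged ranks).
ranks: |1|->1.5, |8|->10, |1|->1.5, |4|->4.5, |2|->3, |6|->7, |7|->8, |8|->10, |4|->4.5, |8|->10, |5|->6
Step 3: Attach original signs; sum ranks with positive sign and with negative sign.
W+ = 1.5 + 7 + 8 + 6 = 22.5
W- = 1.5 + 10 + 4.5 + 3 + 10 + 4.5 + 10 = 43.5
(Check: W+ + W- = 66 should equal n(n+1)/2 = 66.)
Step 4: Test statistic W = min(W+, W-) = 22.5.
Step 5: Ties in |d|, so use the tie-corrected normal approximation.
        E[W] = n(n+1)/4 = 11*12/4 = 33.
        Tie groups: |d|=1 (t=2), |d|=4 (t=2), |d|=8 (t=3); sum(t^3 - t) = 36.
        Var[W] = n(n+1)(2n+1)/24 - sum(t^3-t)/48 = 3036/24 - 36/48 = 125.75.
        z = (W - E[W]) / sqrt(Var[W]) = (22.5 - 33) / 11.2138 = -0.9363.
        Two-sided p = 2*Phi(z) = 0.349096.
Step 6: alpha = 0.05. fail to reject H0.

W+ = 22.5, W- = 43.5, W = min = 22.5, p = 0.349096, fail to reject H0.


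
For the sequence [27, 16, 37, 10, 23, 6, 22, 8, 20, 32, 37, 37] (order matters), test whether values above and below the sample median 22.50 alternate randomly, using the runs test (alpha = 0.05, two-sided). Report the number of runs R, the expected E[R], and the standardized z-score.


Step 1: Compute median = 22.50; label A = above, B = below.
Labels in order: ABABABBBBAAA  (n_A = 6, n_B = 6)
Step 2: Count runs R = 7.
Step 3: Under H0 (random ordering), E[R] = 2*n_A*n_B/(n_A+n_B) + 1 = 2*6*6/12 + 1 = 7.0000.
        Var[R] = 2*n_A*n_B*(2*n_A*n_B - n_A - n_B) / ((n_A+n_B)^2 * (n_A+n_B-1)) = 4320/1584 = 2.7273.
        SD[R] = 1.6514.
Step 4: R = E[R], so z = 0 with no continuity correction.
Step 5: Two-sided p-value via normal approximation = 2*(1 - Phi(|z|)) = 1.000000.
Step 6: alpha = 0.05. fail to reject H0.

R = 7, z = 0.0000, p = 1.000000, fail to reject H0.


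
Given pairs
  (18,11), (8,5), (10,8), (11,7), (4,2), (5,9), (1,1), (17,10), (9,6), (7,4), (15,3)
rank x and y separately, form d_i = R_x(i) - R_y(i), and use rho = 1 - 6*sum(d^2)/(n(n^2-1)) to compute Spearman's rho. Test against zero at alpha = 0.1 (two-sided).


Step 1: Rank x and y separately (midranks; no ties here).
rank(x): 18->11, 8->5, 10->7, 11->8, 4->2, 5->3, 1->1, 17->10, 9->6, 7->4, 15->9
rank(y): 11->11, 5->5, 8->8, 7->7, 2->2, 9->9, 1->1, 10->10, 6->6, 4->4, 3->3
Step 2: d_i = R_x(i) - R_y(i); compute d_i^2.
  (11-11)^2=0, (5-5)^2=0, (7-8)^2=1, (8-7)^2=1, (2-2)^2=0, (3-9)^2=36, (1-1)^2=0, (10-10)^2=0, (6-6)^2=0, (4-4)^2=0, (9-3)^2=36
sum(d^2) = 74.
Step 3: rho = 1 - 6*74 / (11*(11^2 - 1)) = 1 - 444/1320 = 0.663636.
Step 4: Under H0, t = rho * sqrt((n-2)/(1-rho^2)) = 2.6614 ~ t(9).
Step 5: Two-sided p-value from the t-distribution with 9 df = 0.025984.
Step 6: alpha = 0.1. reject H0.

rho = 0.6636, p = 0.025984, reject H0 at alpha = 0.1.


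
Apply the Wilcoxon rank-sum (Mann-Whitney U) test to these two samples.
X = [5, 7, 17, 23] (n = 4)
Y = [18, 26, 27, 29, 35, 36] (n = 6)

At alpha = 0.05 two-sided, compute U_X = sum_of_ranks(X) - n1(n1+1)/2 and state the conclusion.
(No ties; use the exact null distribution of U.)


Step 1: Combine and sort all 10 observations; assign midranks.
sorted (value, group): (5,X), (7,X), (17,X), (18,Y), (23,X), (26,Y), (27,Y), (29,Y), (35,Y), (36,Y)
ranks: 5->1, 7->2, 17->3, 18->4, 23->5, 26->6, 27->7, 29->8, 35->9, 36->10
Step 2: Rank sum for X: R1 = 1 + 2 + 3 + 5 = 11.
Step 3: U_X = R1 - n1(n1+1)/2 = 11 - 4*5/2 = 11 - 10 = 1.
       U_Y = n1*n2 - U_X = 24 - 1 = 23.
Step 4: No ties, so the exact null distribution of U (based on enumerating the C(10,4) = 210 equally likely rank assignments) gives the two-sided p-value.
Step 5: p-value = 0.019048; compare to alpha = 0.05. reject H0.

U_X = 1, p = 0.019048, reject H0 at alpha = 0.05.


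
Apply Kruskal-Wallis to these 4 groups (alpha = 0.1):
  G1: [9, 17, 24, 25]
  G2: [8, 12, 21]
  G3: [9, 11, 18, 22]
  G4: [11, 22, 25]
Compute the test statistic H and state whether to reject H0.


Step 1: Combine all N = 14 observations and assign midranks.
sorted (value, group, rank): (8,G2,1), (9,G1,2.5), (9,G3,2.5), (11,G3,4.5), (11,G4,4.5), (12,G2,6), (17,G1,7), (18,G3,8), (21,G2,9), (22,G3,10.5), (22,G4,10.5), (24,G1,12), (25,G1,13.5), (25,G4,13.5)
Step 2: Sum ranks within each group.
R_1 = 35 (n_1 = 4)
R_2 = 16 (n_2 = 3)
R_3 = 25.5 (n_3 = 4)
R_4 = 28.5 (n_4 = 3)
Step 3: H = 12/(N(N+1)) * sum(R_i^2/n_i) - 3(N+1)
     = 12/(14*15) * (35^2/4 + 16^2/3 + 25.5^2/4 + 28.5^2/3) - 3*15
     = 0.057143 * 824.896 - 45
     = 2.136905.
Step 4: Ties present; correction factor C = 1 - 24/(14^3 - 14) = 0.991209. Corrected H = 2.136905 / 0.991209 = 2.155857.
Step 5: Under H0, H ~ chi^2(3); p-value = 0.540695.
Step 6: alpha = 0.1. fail to reject H0.

H = 2.1559, df = 3, p = 0.540695, fail to reject H0.


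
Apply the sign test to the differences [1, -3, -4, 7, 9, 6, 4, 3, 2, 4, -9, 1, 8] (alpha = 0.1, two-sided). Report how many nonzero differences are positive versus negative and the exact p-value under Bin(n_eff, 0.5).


Step 1: Discard zero differences. Original n = 13; n_eff = number of nonzero differences = 13.
Nonzero differences (with sign): +1, -3, -4, +7, +9, +6, +4, +3, +2, +4, -9, +1, +8
Step 2: Count signs: positive = 10, negative = 3.
Step 3: Under H0: P(positive) = 0.5, so the number of positives S ~ Bin(13, 0.5).
Step 4: Two-sided exact p-value = sum of Bin(13,0.5) probabilities at or below the observed probability = 0.092285.
Step 5: alpha = 0.1. reject H0.

n_eff = 13, pos = 10, neg = 3, p = 0.092285, reject H0.


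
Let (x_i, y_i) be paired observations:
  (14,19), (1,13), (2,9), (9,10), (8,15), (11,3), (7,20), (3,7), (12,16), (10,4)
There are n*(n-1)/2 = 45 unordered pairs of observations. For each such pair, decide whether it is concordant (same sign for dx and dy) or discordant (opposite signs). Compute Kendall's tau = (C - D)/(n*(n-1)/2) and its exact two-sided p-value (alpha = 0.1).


Step 1: Enumerate the 45 unordered pairs (i,j) with i<j and classify each by sign(x_j-x_i) * sign(y_j-y_i).
  (1,2):dx=-13,dy=-6->C; (1,3):dx=-12,dy=-10->C; (1,4):dx=-5,dy=-9->C; (1,5):dx=-6,dy=-4->C
  (1,6):dx=-3,dy=-16->C; (1,7):dx=-7,dy=+1->D; (1,8):dx=-11,dy=-12->C; (1,9):dx=-2,dy=-3->C
  (1,10):dx=-4,dy=-15->C; (2,3):dx=+1,dy=-4->D; (2,4):dx=+8,dy=-3->D; (2,5):dx=+7,dy=+2->C
  (2,6):dx=+10,dy=-10->D; (2,7):dx=+6,dy=+7->C; (2,8):dx=+2,dy=-6->D; (2,9):dx=+11,dy=+3->C
  (2,10):dx=+9,dy=-9->D; (3,4):dx=+7,dy=+1->C; (3,5):dx=+6,dy=+6->C; (3,6):dx=+9,dy=-6->D
  (3,7):dx=+5,dy=+11->C; (3,8):dx=+1,dy=-2->D; (3,9):dx=+10,dy=+7->C; (3,10):dx=+8,dy=-5->D
  (4,5):dx=-1,dy=+5->D; (4,6):dx=+2,dy=-7->D; (4,7):dx=-2,dy=+10->D; (4,8):dx=-6,dy=-3->C
  (4,9):dx=+3,dy=+6->C; (4,10):dx=+1,dy=-6->D; (5,6):dx=+3,dy=-12->D; (5,7):dx=-1,dy=+5->D
  (5,8):dx=-5,dy=-8->C; (5,9):dx=+4,dy=+1->C; (5,10):dx=+2,dy=-11->D; (6,7):dx=-4,dy=+17->D
  (6,8):dx=-8,dy=+4->D; (6,9):dx=+1,dy=+13->C; (6,10):dx=-1,dy=+1->D; (7,8):dx=-4,dy=-13->C
  (7,9):dx=+5,dy=-4->D; (7,10):dx=+3,dy=-16->D; (8,9):dx=+9,dy=+9->C; (8,10):dx=+7,dy=-3->D
  (9,10):dx=-2,dy=-12->C
Step 2: C = 23, D = 22, total pairs = 45.
Step 3: tau = (C - D)/(n(n-1)/2) = (23 - 22)/45 = 0.022222.
Step 4: Exact two-sided p-value (enumerate n! = 3628800 permutations of y under H0): p = 1.000000.
Step 5: alpha = 0.1. fail to reject H0.

tau_b = 0.0222 (C=23, D=22), p = 1.000000, fail to reject H0.


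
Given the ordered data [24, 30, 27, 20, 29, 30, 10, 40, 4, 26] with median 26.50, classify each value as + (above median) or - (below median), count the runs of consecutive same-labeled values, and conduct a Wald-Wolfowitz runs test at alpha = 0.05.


Step 1: Compute median = 26.50; label A = above, B = below.
Labels in order: BAABAABABB  (n_A = 5, n_B = 5)
Step 2: Count runs R = 7.
Step 3: Under H0 (random ordering), E[R] = 2*n_A*n_B/(n_A+n_B) + 1 = 2*5*5/10 + 1 = 6.0000.
        Var[R] = 2*n_A*n_B*(2*n_A*n_B - n_A - n_B) / ((n_A+n_B)^2 * (n_A+n_B-1)) = 2000/900 = 2.2222.
        SD[R] = 1.4907.
Step 4: Continuity-corrected z = (R - 0.5 - E[R]) / SD[R] = (7 - 0.5 - 6.0000) / 1.4907 = 0.3354.
Step 5: Two-sided p-value via normal approximation = 2*(1 - Phi(|z|)) = 0.737316.
Step 6: alpha = 0.05. fail to reject H0.

R = 7, z = 0.3354, p = 0.737316, fail to reject H0.


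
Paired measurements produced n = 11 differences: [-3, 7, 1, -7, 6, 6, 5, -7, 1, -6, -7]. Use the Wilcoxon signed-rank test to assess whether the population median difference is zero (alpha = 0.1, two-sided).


Step 1: Drop any zero differences (none here) and take |d_i|.
|d| = [3, 7, 1, 7, 6, 6, 5, 7, 1, 6, 7]
Step 2: Midrank |d_i| (ties get averaged ranks).
ranks: |3|->3, |7|->9.5, |1|->1.5, |7|->9.5, |6|->6, |6|->6, |5|->4, |7|->9.5, |1|->1.5, |6|->6, |7|->9.5
Step 3: Attach original signs; sum ranks with positive sign and with negative sign.
W+ = 9.5 + 1.5 + 6 + 6 + 4 + 1.5 = 28.5
W- = 3 + 9.5 + 9.5 + 6 + 9.5 = 37.5
(Check: W+ + W- = 66 should equal n(n+1)/2 = 66.)
Step 4: Test statistic W = min(W+, W-) = 28.5.
Step 5: Ties in |d|, so use the tie-corrected normal approximation.
        E[W] = n(n+1)/4 = 11*12/4 = 33.
        Tie groups: |d|=1 (t=2), |d|=6 (t=3), |d|=7 (t=4); sum(t^3 - t) = 90.
        Var[W] = n(n+1)(2n+1)/24 - sum(t^3-t)/48 = 3036/24 - 90/48 = 124.625.
        z = (W - E[W]) / sqrt(Var[W]) = (28.5 - 33) / 11.1636 = -0.4031.
        Two-sided p = 2*Phi(z) = 0.686877.
Step 6: alpha = 0.1. fail to reject H0.

W+ = 28.5, W- = 37.5, W = min = 28.5, p = 0.686877, fail to reject H0.


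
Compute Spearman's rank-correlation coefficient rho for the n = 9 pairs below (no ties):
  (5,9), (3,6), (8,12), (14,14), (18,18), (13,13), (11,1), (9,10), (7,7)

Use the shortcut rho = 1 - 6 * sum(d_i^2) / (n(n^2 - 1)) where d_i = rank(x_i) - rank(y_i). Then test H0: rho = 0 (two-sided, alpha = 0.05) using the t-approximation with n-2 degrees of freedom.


Step 1: Rank x and y separately (midranks; no ties here).
rank(x): 5->2, 3->1, 8->4, 14->8, 18->9, 13->7, 11->6, 9->5, 7->3
rank(y): 9->4, 6->2, 12->6, 14->8, 18->9, 13->7, 1->1, 10->5, 7->3
Step 2: d_i = R_x(i) - R_y(i); compute d_i^2.
  (2-4)^2=4, (1-2)^2=1, (4-6)^2=4, (8-8)^2=0, (9-9)^2=0, (7-7)^2=0, (6-1)^2=25, (5-5)^2=0, (3-3)^2=0
sum(d^2) = 34.
Step 3: rho = 1 - 6*34 / (9*(9^2 - 1)) = 1 - 204/720 = 0.716667.
Step 4: Under H0, t = rho * sqrt((n-2)/(1-rho^2)) = 2.7188 ~ t(7).
Step 5: Two-sided p-value from the t-distribution with 7 df = 0.029818.
Step 6: alpha = 0.05. reject H0.

rho = 0.7167, p = 0.029818, reject H0 at alpha = 0.05.


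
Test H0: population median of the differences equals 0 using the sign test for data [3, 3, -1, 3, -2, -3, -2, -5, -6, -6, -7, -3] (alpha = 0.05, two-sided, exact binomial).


Step 1: Discard zero differences. Original n = 12; n_eff = number of nonzero differences = 12.
Nonzero differences (with sign): +3, +3, -1, +3, -2, -3, -2, -5, -6, -6, -7, -3
Step 2: Count signs: positive = 3, negative = 9.
Step 3: Under H0: P(positive) = 0.5, so the number of positives S ~ Bin(12, 0.5).
Step 4: Two-sided exact p-value = sum of Bin(12,0.5) probabilities at or below the observed probability = 0.145996.
Step 5: alpha = 0.05. fail to reject H0.

n_eff = 12, pos = 3, neg = 9, p = 0.145996, fail to reject H0.


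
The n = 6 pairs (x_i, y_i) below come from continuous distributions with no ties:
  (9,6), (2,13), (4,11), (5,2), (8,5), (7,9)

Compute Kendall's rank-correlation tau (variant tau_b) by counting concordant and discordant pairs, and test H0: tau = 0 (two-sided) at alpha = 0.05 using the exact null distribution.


Step 1: Enumerate the 15 unordered pairs (i,j) with i<j and classify each by sign(x_j-x_i) * sign(y_j-y_i).
  (1,2):dx=-7,dy=+7->D; (1,3):dx=-5,dy=+5->D; (1,4):dx=-4,dy=-4->C; (1,5):dx=-1,dy=-1->C
  (1,6):dx=-2,dy=+3->D; (2,3):dx=+2,dy=-2->D; (2,4):dx=+3,dy=-11->D; (2,5):dx=+6,dy=-8->D
  (2,6):dx=+5,dy=-4->D; (3,4):dx=+1,dy=-9->D; (3,5):dx=+4,dy=-6->D; (3,6):dx=+3,dy=-2->D
  (4,5):dx=+3,dy=+3->C; (4,6):dx=+2,dy=+7->C; (5,6):dx=-1,dy=+4->D
Step 2: C = 4, D = 11, total pairs = 15.
Step 3: tau = (C - D)/(n(n-1)/2) = (4 - 11)/15 = -0.466667.
Step 4: Exact two-sided p-value (enumerate n! = 720 permutations of y under H0): p = 0.272222.
Step 5: alpha = 0.05. fail to reject H0.

tau_b = -0.4667 (C=4, D=11), p = 0.272222, fail to reject H0.


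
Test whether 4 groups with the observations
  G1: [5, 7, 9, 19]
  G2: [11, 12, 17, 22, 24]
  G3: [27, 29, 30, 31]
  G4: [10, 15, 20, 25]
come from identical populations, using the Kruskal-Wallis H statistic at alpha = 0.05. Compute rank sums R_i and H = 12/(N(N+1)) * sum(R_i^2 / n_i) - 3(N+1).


Step 1: Combine all N = 17 observations and assign midranks.
sorted (value, group, rank): (5,G1,1), (7,G1,2), (9,G1,3), (10,G4,4), (11,G2,5), (12,G2,6), (15,G4,7), (17,G2,8), (19,G1,9), (20,G4,10), (22,G2,11), (24,G2,12), (25,G4,13), (27,G3,14), (29,G3,15), (30,G3,16), (31,G3,17)
Step 2: Sum ranks within each group.
R_1 = 15 (n_1 = 4)
R_2 = 42 (n_2 = 5)
R_3 = 62 (n_3 = 4)
R_4 = 34 (n_4 = 4)
Step 3: H = 12/(N(N+1)) * sum(R_i^2/n_i) - 3(N+1)
     = 12/(17*18) * (15^2/4 + 42^2/5 + 62^2/4 + 34^2/4) - 3*18
     = 0.039216 * 1659.05 - 54
     = 11.060784.
Step 4: No ties, so H is used without correction.
Step 5: Under H0, H ~ chi^2(3); p-value = 0.011402.
Step 6: alpha = 0.05. reject H0.

H = 11.0608, df = 3, p = 0.011402, reject H0.


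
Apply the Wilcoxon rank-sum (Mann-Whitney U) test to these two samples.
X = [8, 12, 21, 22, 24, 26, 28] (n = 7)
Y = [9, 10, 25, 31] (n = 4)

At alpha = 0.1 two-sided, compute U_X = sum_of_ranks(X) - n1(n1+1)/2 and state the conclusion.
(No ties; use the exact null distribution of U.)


Step 1: Combine and sort all 11 observations; assign midranks.
sorted (value, group): (8,X), (9,Y), (10,Y), (12,X), (21,X), (22,X), (24,X), (25,Y), (26,X), (28,X), (31,Y)
ranks: 8->1, 9->2, 10->3, 12->4, 21->5, 22->6, 24->7, 25->8, 26->9, 28->10, 31->11
Step 2: Rank sum for X: R1 = 1 + 4 + 5 + 6 + 7 + 9 + 10 = 42.
Step 3: U_X = R1 - n1(n1+1)/2 = 42 - 7*8/2 = 42 - 28 = 14.
       U_Y = n1*n2 - U_X = 28 - 14 = 14.
Step 4: No ties, so the exact null distribution of U (based on enumerating the C(11,7) = 330 equally likely rank assignments) gives the two-sided p-value.
Step 5: p-value = 1.000000; compare to alpha = 0.1. fail to reject H0.

U_X = 14, p = 1.000000, fail to reject H0 at alpha = 0.1.


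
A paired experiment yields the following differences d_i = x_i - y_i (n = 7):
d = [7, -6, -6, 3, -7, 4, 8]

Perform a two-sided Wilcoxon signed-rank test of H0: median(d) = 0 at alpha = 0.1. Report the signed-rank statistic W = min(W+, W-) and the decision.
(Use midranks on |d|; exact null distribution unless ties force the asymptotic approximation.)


Step 1: Drop any zero differences (none here) and take |d_i|.
|d| = [7, 6, 6, 3, 7, 4, 8]
Step 2: Midrank |d_i| (ties get averaged ranks).
ranks: |7|->5.5, |6|->3.5, |6|->3.5, |3|->1, |7|->5.5, |4|->2, |8|->7
Step 3: Attach original signs; sum ranks with positive sign and with negative sign.
W+ = 5.5 + 1 + 2 + 7 = 15.5
W- = 3.5 + 3.5 + 5.5 = 12.5
(Check: W+ + W- = 28 should equal n(n+1)/2 = 28.)
Step 4: Test statistic W = min(W+, W-) = 12.5.
Step 5: Ties in |d|, so use the tie-corrected normal approximation.
        E[W] = n(n+1)/4 = 7*8/4 = 14.
        Tie groups: |d|=6 (t=2), |d|=7 (t=2); sum(t^3 - t) = 12.
        Var[W] = n(n+1)(2n+1)/24 - sum(t^3-t)/48 = 840/24 - 12/48 = 34.75.
        z = (W - E[W]) / sqrt(Var[W]) = (12.5 - 14) / 5.8949 = -0.2545.
        Two-sided p = 2*Phi(z) = 0.799143.
Step 6: alpha = 0.1. fail to reject H0.

W+ = 15.5, W- = 12.5, W = min = 12.5, p = 0.799143, fail to reject H0.


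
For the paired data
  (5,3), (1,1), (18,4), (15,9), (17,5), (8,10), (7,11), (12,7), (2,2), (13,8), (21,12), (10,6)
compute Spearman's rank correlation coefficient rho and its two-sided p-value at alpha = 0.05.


Step 1: Rank x and y separately (midranks; no ties here).
rank(x): 5->3, 1->1, 18->11, 15->9, 17->10, 8->5, 7->4, 12->7, 2->2, 13->8, 21->12, 10->6
rank(y): 3->3, 1->1, 4->4, 9->9, 5->5, 10->10, 11->11, 7->7, 2->2, 8->8, 12->12, 6->6
Step 2: d_i = R_x(i) - R_y(i); compute d_i^2.
  (3-3)^2=0, (1-1)^2=0, (11-4)^2=49, (9-9)^2=0, (10-5)^2=25, (5-10)^2=25, (4-11)^2=49, (7-7)^2=0, (2-2)^2=0, (8-8)^2=0, (12-12)^2=0, (6-6)^2=0
sum(d^2) = 148.
Step 3: rho = 1 - 6*148 / (12*(12^2 - 1)) = 1 - 888/1716 = 0.482517.
Step 4: Under H0, t = rho * sqrt((n-2)/(1-rho^2)) = 1.7421 ~ t(10).
Step 5: Two-sided p-value from the t-distribution with 10 df = 0.112109.
Step 6: alpha = 0.05. fail to reject H0.

rho = 0.4825, p = 0.112109, fail to reject H0 at alpha = 0.05.
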